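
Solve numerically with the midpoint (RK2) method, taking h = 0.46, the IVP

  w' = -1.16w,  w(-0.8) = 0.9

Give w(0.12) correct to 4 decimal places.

0.3335

Midpoint: k1 = f(t_n, w_n); k2 = f(t_n + h/2, w_n + (h/2)·k1); w_{n+1} = w_n + h·k2.
t=-0.800000, w=0.900000:
  k1 = f(-0.800000, 0.900000) = -1.044000
  k2 = f(-0.570000, 0.659880) = -0.765461
  w ← 0.900000 + 0.46·(-0.765461) = 0.547888
t=-0.340000, w=0.547888:
  k1 = f(-0.340000, 0.547888) = -0.635550
  k2 = f(-0.110000, 0.401712) = -0.465985
  w ← 0.547888 + 0.46·(-0.465985) = 0.333535
w(0.12) ≈ 0.3335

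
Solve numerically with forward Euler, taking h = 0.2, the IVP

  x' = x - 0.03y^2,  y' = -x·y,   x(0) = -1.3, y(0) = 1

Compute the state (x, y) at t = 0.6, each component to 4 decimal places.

-2.2829, 2.2797

Euler on (x,y): x_{n+1} = x_n + h·x', y_{n+1} = y_n + h·y'.
0.000000: (-1.300000, 1.000000); f=(-1.330000, 1.300000) → (-1.566000, 1.260000)
0.200000: (-1.566000, 1.260000); f=(-1.613628, 1.973160) → (-1.888726, 1.654632)
0.400000: (-1.888726, 1.654632); f=(-1.970860, 3.125146) → (-2.282898, 2.279661)
(x(0.6), y(0.6)) ≈ (-2.2829, 2.2797)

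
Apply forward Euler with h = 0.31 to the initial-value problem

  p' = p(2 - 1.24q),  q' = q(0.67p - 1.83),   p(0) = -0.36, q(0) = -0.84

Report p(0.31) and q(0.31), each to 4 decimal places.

Euler on (p,q): p_{n+1} = p_n + h·p', q_{n+1} = q_n + h·q'.
0.000000: (-0.360000, -0.840000); f=(-1.094976, 1.739808) → (-0.699443, -0.300660)
(p(0.31), q(0.31)) ≈ (-0.6994, -0.3007)

-0.6994, -0.3007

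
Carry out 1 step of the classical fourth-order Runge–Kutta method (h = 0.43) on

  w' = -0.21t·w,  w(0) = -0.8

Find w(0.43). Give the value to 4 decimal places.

RK4: k1 = f(t_n, w_n); k2 = f(t_n + h/2, w_n + (h/2)·k1); k3 = f(t_n + h/2, w_n + (h/2)·k2); k4 = f(t_n + h, w_n + h·k3); w_{n+1} = w_n + (h/6)·(k1 + 2k2 + 2k3 + k4).
t=0.000000, w=-0.800000:
  k1 = f(0.000000, -0.800000) = 0.000000
  k2 = f(0.215000, -0.800000) = 0.036120
  k3 = f(0.215000, -0.792234) = 0.035769
  k4 = f(0.430000, -0.784619) = 0.070851
  w ← -0.800000 + (0.43/6)·(k1 + 2k2 + 2k3 + k4) = -0.784618
w(0.43) ≈ -0.7846

-0.7846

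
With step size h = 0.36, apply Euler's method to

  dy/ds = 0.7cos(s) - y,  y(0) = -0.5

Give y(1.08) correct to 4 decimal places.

Euler: y_{n+1} = y_n + h·f(s_n, y_n).
s=0.000000, y=-0.500000: f=1.200000 → y ← -0.500000 + 0.36·1.200000 = -0.068000
s=0.360000, y=-0.068000: f=0.723128 → y ← -0.068000 + 0.36·0.723128 = 0.192326
s=0.720000, y=0.192326: f=0.333938 → y ← 0.192326 + 0.36·0.333938 = 0.312544
y(1.08) ≈ 0.3125

0.3125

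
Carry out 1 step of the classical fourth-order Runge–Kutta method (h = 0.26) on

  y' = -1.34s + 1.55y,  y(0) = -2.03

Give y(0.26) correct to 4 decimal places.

-3.0893

RK4: k1 = f(s_n, y_n); k2 = f(s_n + h/2, y_n + (h/2)·k1); k3 = f(s_n + h/2, y_n + (h/2)·k2); k4 = f(s_n + h, y_n + h·k3); y_{n+1} = y_n + (h/6)·(k1 + 2k2 + 2k3 + k4).
s=0.000000, y=-2.030000:
  k1 = f(0.000000, -2.030000) = -3.146500
  k2 = f(0.130000, -2.439045) = -3.954720
  k3 = f(0.130000, -2.544114) = -4.117576
  k4 = f(0.260000, -3.100570) = -5.154283
  y ← -2.030000 + (0.26/6)·(k1 + 2k2 + 2k3 + k4) = -3.089300
y(0.26) ≈ -3.0893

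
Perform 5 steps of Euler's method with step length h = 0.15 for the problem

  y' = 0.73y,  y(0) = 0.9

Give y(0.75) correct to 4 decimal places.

1.5131

Euler: y_{n+1} = y_n + h·f(s_n, y_n).
s=0.000000, y=0.900000: f=0.657000 → y ← 0.900000 + 0.15·0.657000 = 0.998550
s=0.150000, y=0.998550: f=0.728942 → y ← 0.998550 + 0.15·0.728942 = 1.107891
s=0.300000, y=1.107891: f=0.808761 → y ← 1.107891 + 0.15·0.808761 = 1.229205
s=0.450000, y=1.229205: f=0.897320 → y ← 1.229205 + 0.15·0.897320 = 1.363803
s=0.600000, y=1.363803: f=0.995576 → y ← 1.363803 + 0.15·0.995576 = 1.513140
y(0.75) ≈ 1.5131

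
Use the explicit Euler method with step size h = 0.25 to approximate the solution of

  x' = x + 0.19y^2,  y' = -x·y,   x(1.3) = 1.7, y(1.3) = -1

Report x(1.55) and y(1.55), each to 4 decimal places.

Euler on (x,y): x_{n+1} = x_n + h·x', y_{n+1} = y_n + h·y'.
1.300000: (1.700000, -1.000000); f=(1.890000, 1.700000) → (2.172500, -0.575000)
(x(1.55), y(1.55)) ≈ (2.1725, -0.5750)

2.1725, -0.5750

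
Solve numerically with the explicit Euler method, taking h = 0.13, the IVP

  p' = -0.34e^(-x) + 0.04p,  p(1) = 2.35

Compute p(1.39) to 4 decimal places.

Euler: p_{n+1} = p_n + h·f(x_n, p_n).
x=1.000000, p=2.350000: f=-0.031079 → p ← 2.350000 + 0.13·(-0.031079) = 2.345960
x=1.130000, p=2.345960: f=-0.015993 → p ← 2.345960 + 0.13·(-0.015993) = 2.343881
x=1.260000, p=2.343881: f=-0.002687 → p ← 2.343881 + 0.13·(-0.002687) = 2.343531
p(1.39) ≈ 2.3435

2.3435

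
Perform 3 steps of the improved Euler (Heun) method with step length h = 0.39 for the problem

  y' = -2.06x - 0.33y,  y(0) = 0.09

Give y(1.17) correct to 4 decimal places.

Heun: k1 = f(x_n, y_n); k2 = f(x_n + h, y_n + h·k1); y_{n+1} = y_n + (h/2)·(k1 + k2).
x=0.000000, y=0.090000:
  k1 = f(0.000000, 0.090000) = -0.029700
  k2 = f(0.390000, 0.078417) = -0.829278
  y ← 0.090000 + (0.39/2)·(-0.029700 + (-0.829278)) = -0.077501
x=0.390000, y=-0.077501:
  k1 = f(0.390000, -0.077501) = -0.777825
  k2 = f(0.780000, -0.380852) = -1.481119
  y ← -0.077501 + (0.39/2)·(-0.777825 + (-1.481119)) = -0.517995
x=0.780000, y=-0.517995:
  k1 = f(0.780000, -0.517995) = -1.435862
  k2 = f(1.170000, -1.077981) = -2.054466
  y ← -0.517995 + (0.39/2)·(-1.435862 + (-2.054466)) = -1.198609
y(1.17) ≈ -1.1986

-1.1986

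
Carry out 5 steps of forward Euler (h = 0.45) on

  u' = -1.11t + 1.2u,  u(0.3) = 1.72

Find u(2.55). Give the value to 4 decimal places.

Euler: u_{n+1} = u_n + h·f(t_n, u_n).
t=0.300000, u=1.720000: f=1.731000 → u ← 1.720000 + 0.45·1.731000 = 2.498950
t=0.750000, u=2.498950: f=2.166240 → u ← 2.498950 + 0.45·2.166240 = 3.473758
t=1.200000, u=3.473758: f=2.836510 → u ← 3.473758 + 0.45·2.836510 = 4.750187
t=1.650000, u=4.750187: f=3.868725 → u ← 4.750187 + 0.45·3.868725 = 6.491113
t=2.100000, u=6.491113: f=5.458336 → u ← 6.491113 + 0.45·5.458336 = 8.947365
u(2.55) ≈ 8.9474

8.9474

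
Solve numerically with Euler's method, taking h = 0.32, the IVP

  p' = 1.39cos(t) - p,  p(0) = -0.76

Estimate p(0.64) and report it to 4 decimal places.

Euler: p_{n+1} = p_n + h·f(t_n, p_n).
t=0.000000, p=-0.760000: f=2.150000 → p ← -0.760000 + 0.32·2.150000 = -0.072000
t=0.320000, p=-0.072000: f=1.391437 → p ← -0.072000 + 0.32·1.391437 = 0.373260
p(0.64) ≈ 0.3733

0.3733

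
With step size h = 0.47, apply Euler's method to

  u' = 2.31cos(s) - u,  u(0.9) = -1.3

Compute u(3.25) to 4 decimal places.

Euler: u_{n+1} = u_n + h·f(s_n, u_n).
s=0.900000, u=-1.300000: f=2.735919 → u ← -1.300000 + 0.47·2.735919 = -0.014118
s=1.370000, u=-0.014118: f=0.474847 → u ← -0.014118 + 0.47·0.474847 = 0.209060
s=1.840000, u=0.209060: f=-0.823437 → u ← 0.209060 + 0.47·(-0.823437) = -0.177955
s=2.310000, u=-0.177955: f=-1.378291 → u ← -0.177955 + 0.47·(-1.378291) = -0.825752
s=2.780000, u=-0.825752: f=-1.334871 → u ← -0.825752 + 0.47·(-1.334871) = -1.453141
u(3.25) ≈ -1.4531

-1.4531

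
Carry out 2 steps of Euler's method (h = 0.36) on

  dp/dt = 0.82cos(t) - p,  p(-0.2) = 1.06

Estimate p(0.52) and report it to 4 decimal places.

Euler: p_{n+1} = p_n + h·f(t_n, p_n).
t=-0.200000, p=1.060000: f=-0.256345 → p ← 1.060000 + 0.36·(-0.256345) = 0.967716
t=0.160000, p=0.967716: f=-0.158189 → p ← 0.967716 + 0.36·(-0.158189) = 0.910768
p(0.52) ≈ 0.9108

0.9108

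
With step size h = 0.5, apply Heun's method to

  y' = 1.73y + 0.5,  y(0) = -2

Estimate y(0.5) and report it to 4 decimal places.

Heun: k1 = f(t_n, y_n); k2 = f(t_n + h, y_n + h·k1); y_{n+1} = y_n + (h/2)·(k1 + k2).
t=0.000000, y=-2.000000:
  k1 = f(0.000000, -2.000000) = -2.960000
  k2 = f(0.500000, -3.480000) = -5.520400
  y ← -2.000000 + (0.5/2)·(-2.960000 + (-5.520400)) = -4.120100
y(0.5) ≈ -4.1201

-4.1201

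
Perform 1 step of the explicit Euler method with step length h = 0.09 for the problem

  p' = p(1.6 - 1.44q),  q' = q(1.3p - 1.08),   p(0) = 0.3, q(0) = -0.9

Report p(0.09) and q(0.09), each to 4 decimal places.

Euler on (p,q): p_{n+1} = p_n + h·p', q_{n+1} = q_n + h·q'.
0.000000: (0.300000, -0.900000); f=(0.868800, 0.621000) → (0.378192, -0.844110)
(p(0.09), q(0.09)) ≈ (0.3782, -0.8441)

0.3782, -0.8441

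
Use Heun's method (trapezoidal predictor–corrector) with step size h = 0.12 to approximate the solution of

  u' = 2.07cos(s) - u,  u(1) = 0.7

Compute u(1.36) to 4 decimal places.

0.7174

Heun: k1 = f(s_n, u_n); k2 = f(s_n + h, u_n + h·k1); u_{n+1} = u_n + (h/2)·(k1 + k2).
s=1.000000, u=0.700000:
  k1 = f(1.000000, 0.700000) = 0.418426
  k2 = f(1.120000, 0.750211) = 0.151652
  u ← 0.700000 + (0.12/2)·(0.418426 + 0.151652) = 0.734205
s=1.120000, u=0.734205:
  k1 = f(1.120000, 0.734205) = 0.167658
  k2 = f(1.240000, 0.754324) = -0.081995
  u ← 0.734205 + (0.12/2)·(0.167658 + (-0.081995)) = 0.739344
s=1.240000, u=0.739344:
  k1 = f(1.240000, 0.739344) = -0.067016
  k2 = f(1.360000, 0.731302) = -0.298178
  u ← 0.739344 + (0.12/2)·(-0.067016 + (-0.298178)) = 0.717433
u(1.36) ≈ 0.7174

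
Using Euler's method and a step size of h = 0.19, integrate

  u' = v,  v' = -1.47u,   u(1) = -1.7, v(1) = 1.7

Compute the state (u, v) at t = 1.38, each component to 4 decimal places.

-0.9638, 2.5594

Euler on (u,v): u_{n+1} = u_n + h·u', v_{n+1} = v_n + h·v'.
1.000000: (-1.700000, 1.700000); f=(1.700000, 2.499000) → (-1.377000, 2.174810)
1.190000: (-1.377000, 2.174810); f=(2.174810, 2.024190) → (-0.963786, 2.559406)
(u(1.38), v(1.38)) ≈ (-0.9638, 2.5594)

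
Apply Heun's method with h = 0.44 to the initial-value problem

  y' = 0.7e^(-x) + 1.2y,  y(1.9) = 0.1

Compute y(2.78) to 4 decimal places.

0.3937

Heun: k1 = f(x_n, y_n); k2 = f(x_n + h, y_n + h·k1); y_{n+1} = y_n + (h/2)·(k1 + k2).
x=1.900000, y=0.100000:
  k1 = f(1.900000, 0.100000) = 0.224698
  k2 = f(2.340000, 0.198867) = 0.306070
  y ← 0.100000 + (0.44/2)·(0.224698 + 0.306070) = 0.216769
x=2.340000, y=0.216769:
  k1 = f(2.340000, 0.216769) = 0.327552
  k2 = f(2.780000, 0.360892) = 0.476497
  y ← 0.216769 + (0.44/2)·(0.327552 + 0.476497) = 0.393660
y(2.78) ≈ 0.3937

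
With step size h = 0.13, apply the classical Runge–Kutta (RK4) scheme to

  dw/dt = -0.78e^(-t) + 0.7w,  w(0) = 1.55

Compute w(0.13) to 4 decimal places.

RK4: k1 = f(t_n, w_n); k2 = f(t_n + h/2, w_n + (h/2)·k1); k3 = f(t_n + h/2, w_n + (h/2)·k2); k4 = f(t_n + h, w_n + h·k3); w_{n+1} = w_n + (h/6)·(k1 + 2k2 + 2k3 + k4).
t=0.000000, w=1.550000:
  k1 = f(0.000000, 1.550000) = 0.305000
  k2 = f(0.065000, 1.569825) = 0.367965
  k3 = f(0.065000, 1.573918) = 0.370830
  k4 = f(0.130000, 1.598208) = 0.433831
  w ← 1.550000 + (0.13/6)·(k1 + 2k2 + 2k3 + k4) = 1.598022
w(0.13) ≈ 1.5980

1.5980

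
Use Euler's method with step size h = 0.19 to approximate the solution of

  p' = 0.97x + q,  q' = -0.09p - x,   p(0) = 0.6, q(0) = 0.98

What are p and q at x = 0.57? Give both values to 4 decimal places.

Euler on (p,q): p_{n+1} = p_n + h·p', q_{n+1} = q_n + h·q'.
0.000000: (0.600000, 0.980000); f=(0.980000, -0.054000) → (0.786200, 0.969740)
0.190000: (0.786200, 0.969740); f=(1.154040, -0.260758) → (1.005468, 0.920196)
0.380000: (1.005468, 0.920196); f=(1.288796, -0.470492) → (1.250339, 0.830802)
(p(0.57), q(0.57)) ≈ (1.2503, 0.8308)

1.2503, 0.8308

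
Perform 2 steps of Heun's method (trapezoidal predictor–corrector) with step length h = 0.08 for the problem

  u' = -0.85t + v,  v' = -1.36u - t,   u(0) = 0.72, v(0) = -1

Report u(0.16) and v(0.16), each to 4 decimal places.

Heun on (u,v): k1 = f(t_n, state_n); k2 = f(t_n + h, state_n + h·k1); state_{n+1} = state_n + (h/2)·(k1 + k2).
0.000000: (0.720000, -1.000000)
  k1 = (-1.000000, -0.979200)
  predictor → (0.640000, -1.078336)
  k2 = (-1.146336, -0.950400)
  → (0.634147, -1.077184)
0.080000: (0.634147, -1.077184)
  k1 = (-1.145184, -0.942439)
  predictor → (0.542532, -1.152579)
  k2 = (-1.288579, -0.897843)
  → (0.536796, -1.150795)
(u(0.16), v(0.16)) ≈ (0.5368, -1.1508)

0.5368, -1.1508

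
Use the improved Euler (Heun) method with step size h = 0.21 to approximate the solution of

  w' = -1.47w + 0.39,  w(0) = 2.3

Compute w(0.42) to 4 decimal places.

1.3763

Heun: k1 = f(x_n, w_n); k2 = f(x_n + h, w_n + h·k1); w_{n+1} = w_n + (h/2)·(k1 + k2).
x=0.000000, w=2.300000:
  k1 = f(0.000000, 2.300000) = -2.991000
  k2 = f(0.210000, 1.671890) = -2.067678
  w ← 2.300000 + (0.21/2)·(-2.991000 + (-2.067678)) = 1.768839
x=0.210000, w=1.768839:
  k1 = f(0.210000, 1.768839) = -2.210193
  k2 = f(0.420000, 1.304698) = -1.527906
  w ← 1.768839 + (0.21/2)·(-2.210193 + (-1.527906)) = 1.376338
w(0.42) ≈ 1.3763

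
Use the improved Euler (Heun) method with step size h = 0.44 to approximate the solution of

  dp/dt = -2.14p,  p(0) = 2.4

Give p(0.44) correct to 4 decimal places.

Heun: k1 = f(t_n, p_n); k2 = f(t_n + h, p_n + h·k1); p_{n+1} = p_n + (h/2)·(k1 + k2).
t=0.000000, p=2.400000:
  k1 = f(0.000000, 2.400000) = -5.136000
  k2 = f(0.440000, 0.140160) = -0.299942
  p ← 2.400000 + (0.44/2)·(-5.136000 + (-0.299942)) = 1.204093
p(0.44) ≈ 1.2041

1.2041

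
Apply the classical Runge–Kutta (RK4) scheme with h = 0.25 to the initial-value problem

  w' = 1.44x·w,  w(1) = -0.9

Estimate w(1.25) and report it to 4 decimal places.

-1.3493

RK4: k1 = f(x_n, w_n); k2 = f(x_n + h/2, w_n + (h/2)·k1); k3 = f(x_n + h/2, w_n + (h/2)·k2); k4 = f(x_n + h, w_n + h·k3); w_{n+1} = w_n + (h/6)·(k1 + 2k2 + 2k3 + k4).
x=1.000000, w=-0.900000:
  k1 = f(1.000000, -0.900000) = -1.296000
  k2 = f(1.125000, -1.062000) = -1.720440
  k3 = f(1.125000, -1.115055) = -1.806389
  k4 = f(1.250000, -1.351597) = -2.432875
  w ← -0.900000 + (0.25/6)·(k1 + 2k2 + 2k3 + k4) = -1.349272
w(1.25) ≈ -1.3493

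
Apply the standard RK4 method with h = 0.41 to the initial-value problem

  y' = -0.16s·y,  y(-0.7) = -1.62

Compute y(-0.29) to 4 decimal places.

RK4: k1 = f(s_n, y_n); k2 = f(s_n + h/2, y_n + (h/2)·k1); k3 = f(s_n + h/2, y_n + (h/2)·k2); k4 = f(s_n + h, y_n + h·k3); y_{n+1} = y_n + (h/6)·(k1 + 2k2 + 2k3 + k4).
s=-0.700000, y=-1.620000:
  k1 = f(-0.700000, -1.620000) = -0.181440
  k2 = f(-0.495000, -1.657195) = -0.131250
  k3 = f(-0.495000, -1.646906) = -0.130435
  k4 = f(-0.290000, -1.673478) = -0.077649
  y ← -1.620000 + (0.41/6)·(k1 + 2k2 + 2k3 + k4) = -1.673468
y(-0.29) ≈ -1.6735

-1.6735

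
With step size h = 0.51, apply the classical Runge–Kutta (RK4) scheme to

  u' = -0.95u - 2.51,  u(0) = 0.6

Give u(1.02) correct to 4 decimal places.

-1.4110

RK4: k1 = f(t_n, u_n); k2 = f(t_n + h/2, u_n + (h/2)·k1); k3 = f(t_n + h/2, u_n + (h/2)·k2); k4 = f(t_n + h, u_n + h·k3); u_{n+1} = u_n + (h/6)·(k1 + 2k2 + 2k3 + k4).
t=0.000000, u=0.600000:
  k1 = f(0.000000, 0.600000) = -3.080000
  k2 = f(0.255000, -0.185400) = -2.333870
  k3 = f(0.255000, 0.004863) = -2.514620
  k4 = f(0.510000, -0.682456) = -1.861667
  u ← 0.600000 + (0.51/6)·(k1 + 2k2 + 2k3 + k4) = -0.644285
t=0.510000, u=-0.644285:
  k1 = f(0.510000, -0.644285) = -1.897929
  k2 = f(0.765000, -1.128257) = -1.438156
  k3 = f(0.765000, -1.011015) = -1.549536
  k4 = f(1.020000, -1.434548) = -1.147179
  u ← -0.644285 + (0.51/6)·(k1 + 2k2 + 2k3 + k4) = -1.411027
u(1.02) ≈ -1.4110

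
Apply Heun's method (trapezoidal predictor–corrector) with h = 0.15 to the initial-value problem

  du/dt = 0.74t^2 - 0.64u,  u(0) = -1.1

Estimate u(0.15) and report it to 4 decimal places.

-0.9982

Heun: k1 = f(t_n, u_n); k2 = f(t_n + h, u_n + h·k1); u_{n+1} = u_n + (h/2)·(k1 + k2).
t=0.000000, u=-1.100000:
  k1 = f(0.000000, -1.100000) = 0.704000
  k2 = f(0.150000, -0.994400) = 0.653066
  u ← -1.100000 + (0.15/2)·(0.704000 + 0.653066) = -0.998220
u(0.15) ≈ -0.9982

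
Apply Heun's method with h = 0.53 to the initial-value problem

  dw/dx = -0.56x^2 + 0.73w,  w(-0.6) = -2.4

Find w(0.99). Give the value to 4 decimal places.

Heun: k1 = f(x_n, w_n); k2 = f(x_n + h, w_n + h·k1); w_{n+1} = w_n + (h/2)·(k1 + k2).
x=-0.600000, w=-2.400000:
  k1 = f(-0.600000, -2.400000) = -1.953600
  k2 = f(-0.070000, -3.435408) = -2.510592
  w ← -2.400000 + (0.53/2)·(-1.953600 + (-2.510592)) = -3.583011
x=-0.070000, w=-3.583011:
  k1 = f(-0.070000, -3.583011) = -2.618342
  k2 = f(0.460000, -4.970732) = -3.747130
  w ← -3.583011 + (0.53/2)·(-2.618342 + (-3.747130)) = -5.269861
x=0.460000, w=-5.269861:
  k1 = f(0.460000, -5.269861) = -3.965495
  k2 = f(0.990000, -7.371573) = -5.930104
  w ← -5.269861 + (0.53/2)·(-3.965495 + (-5.930104)) = -7.892195
w(0.99) ≈ -7.8922

-7.8922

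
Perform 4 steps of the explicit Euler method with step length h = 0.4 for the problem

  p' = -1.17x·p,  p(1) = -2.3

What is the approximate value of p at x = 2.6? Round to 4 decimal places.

0.0020

Euler: p_{n+1} = p_n + h·f(x_n, p_n).
x=1.000000, p=-2.300000: f=2.691000 → p ← -2.300000 + 0.4·2.691000 = -1.223600
x=1.400000, p=-1.223600: f=2.004257 → p ← -1.223600 + 0.4·2.004257 = -0.421897
x=1.800000, p=-0.421897: f=0.888516 → p ← -0.421897 + 0.4·0.888516 = -0.066491
x=2.200000, p=-0.066491: f=0.171148 → p ← -0.066491 + 0.4·0.171148 = 0.001968
p(2.6) ≈ 0.0020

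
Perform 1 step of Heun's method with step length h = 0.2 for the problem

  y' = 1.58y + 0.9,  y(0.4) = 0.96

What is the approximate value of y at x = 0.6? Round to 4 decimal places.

1.5197

Heun: k1 = f(x_n, y_n); k2 = f(x_n + h, y_n + h·k1); y_{n+1} = y_n + (h/2)·(k1 + k2).
x=0.400000, y=0.960000:
  k1 = f(0.400000, 0.960000) = 2.416800
  k2 = f(0.600000, 1.443360) = 3.180509
  y ← 0.960000 + (0.2/2)·(2.416800 + 3.180509) = 1.519731
y(0.6) ≈ 1.5197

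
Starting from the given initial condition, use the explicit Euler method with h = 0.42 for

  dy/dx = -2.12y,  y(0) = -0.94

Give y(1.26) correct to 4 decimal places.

Euler: y_{n+1} = y_n + h·f(x_n, y_n).
x=0.000000, y=-0.940000: f=1.992800 → y ← -0.940000 + 0.42·1.992800 = -0.103024
x=0.420000, y=-0.103024: f=0.218411 → y ← -0.103024 + 0.42·0.218411 = -0.011291
x=0.840000, y=-0.011291: f=0.023938 → y ← -0.011291 + 0.42·0.023938 = -0.001238
y(1.26) ≈ -0.0012

-0.0012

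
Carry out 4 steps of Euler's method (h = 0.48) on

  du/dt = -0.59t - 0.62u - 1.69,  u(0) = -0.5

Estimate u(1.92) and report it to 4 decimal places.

Euler: u_{n+1} = u_n + h·f(t_n, u_n).
t=0.000000, u=-0.500000: f=-1.380000 → u ← -0.500000 + 0.48·(-1.380000) = -1.162400
t=0.480000, u=-1.162400: f=-1.252512 → u ← -1.162400 + 0.48·(-1.252512) = -1.763606
t=0.960000, u=-1.763606: f=-1.162964 → u ← -1.763606 + 0.48·(-1.162964) = -2.321829
t=1.440000, u=-2.321829: f=-1.100066 → u ← -2.321829 + 0.48·(-1.100066) = -2.849860
u(1.92) ≈ -2.8499

-2.8499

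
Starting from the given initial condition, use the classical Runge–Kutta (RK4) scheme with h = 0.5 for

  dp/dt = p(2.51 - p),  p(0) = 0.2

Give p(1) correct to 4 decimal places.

1.2891

RK4: k1 = f(t_n, p_n); k2 = f(t_n + h/2, p_n + (h/2)·k1); k3 = f(t_n + h/2, p_n + (h/2)·k2); k4 = f(t_n + h, p_n + h·k3); p_{n+1} = p_n + (h/6)·(k1 + 2k2 + 2k3 + k4).
t=0.000000, p=0.200000:
  k1 = f(0.000000, 0.200000) = 0.462000
  k2 = f(0.250000, 0.315500) = 0.692365
  k3 = f(0.250000, 0.373091) = 0.797262
  k4 = f(0.500000, 0.598631) = 1.144205
  p ← 0.200000 + (0.5/6)·(k1 + 2k2 + 2k3 + k4) = 0.582121
t=0.500000, p=0.582121:
  k1 = f(0.500000, 0.582121) = 1.122260
  k2 = f(0.750000, 0.862686) = 1.421115
  k3 = f(0.750000, 0.937400) = 1.474155
  k4 = f(1.000000, 1.319199) = 1.570903
  p ← 0.582121 + (0.5/6)·(k1 + 2k2 + 2k3 + k4) = 1.289097
p(1) ≈ 1.2891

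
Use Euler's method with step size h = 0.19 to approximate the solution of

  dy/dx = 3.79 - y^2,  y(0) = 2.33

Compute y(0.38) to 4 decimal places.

Euler: y_{n+1} = y_n + h·f(x_n, y_n).
x=0.000000, y=2.330000: f=-1.638900 → y ← 2.330000 + 0.19·(-1.638900) = 2.018609
x=0.190000, y=2.018609: f=-0.284782 → y ← 2.018609 + 0.19·(-0.284782) = 1.964500
y(0.38) ≈ 1.9645

1.9645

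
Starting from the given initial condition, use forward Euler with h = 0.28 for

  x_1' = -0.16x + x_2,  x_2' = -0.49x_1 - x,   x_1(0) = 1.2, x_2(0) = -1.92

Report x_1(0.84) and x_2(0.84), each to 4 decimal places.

Euler on (x_1,x_2): x_1_{n+1} = x_1_n + h·x_1', x_2_{n+1} = x_2_n + h·x_2'.
0.000000: (1.200000, -1.920000); f=(-1.920000, -0.588000) → (0.662400, -2.084640)
0.280000: (0.662400, -2.084640); f=(-2.129440, -0.604576) → (0.066157, -2.253921)
0.560000: (0.066157, -2.253921); f=(-2.343521, -0.592417) → (-0.590029, -2.419798)
(x_1(0.84), x_2(0.84)) ≈ (-0.5900, -2.4198)

-0.5900, -2.4198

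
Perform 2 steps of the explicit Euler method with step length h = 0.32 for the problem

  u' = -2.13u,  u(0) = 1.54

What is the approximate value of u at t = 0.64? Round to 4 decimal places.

Euler: u_{n+1} = u_n + h·f(t_n, u_n).
t=0.000000, u=1.540000: f=-3.280200 → u ← 1.540000 + 0.32·(-3.280200) = 0.490336
t=0.320000, u=0.490336: f=-1.044416 → u ← 0.490336 + 0.32·(-1.044416) = 0.156123
u(0.64) ≈ 0.1561

0.1561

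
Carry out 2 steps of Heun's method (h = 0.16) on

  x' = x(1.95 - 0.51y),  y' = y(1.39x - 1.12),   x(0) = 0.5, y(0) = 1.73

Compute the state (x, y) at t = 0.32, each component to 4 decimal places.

0.7137, 1.5756

Heun on (x,y): k1 = f(t_n, state_n); k2 = f(t_n + h, state_n + h·k1); state_{n+1} = state_n + (h/2)·(k1 + k2).
0.000000: (0.500000, 1.730000)
  k1 = (0.533850, -0.735250)
  predictor → (0.585416, 1.612360)
  k2 = (0.660172, -0.493820)
  → (0.595522, 1.631674)
0.160000: (0.595522, 1.631674)
  k1 = (0.665702, -0.476816)
  predictor → (0.702034, 1.555384)
  k2 = (0.812081, -0.224244)
  → (0.713744, 1.575590)
(x(0.32), y(0.32)) ≈ (0.7137, 1.5756)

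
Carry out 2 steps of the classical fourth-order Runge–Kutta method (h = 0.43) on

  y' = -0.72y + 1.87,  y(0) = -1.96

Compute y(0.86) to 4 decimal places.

RK4: k1 = f(x_n, y_n); k2 = f(x_n + h/2, y_n + (h/2)·k1); k3 = f(x_n + h/2, y_n + (h/2)·k2); k4 = f(x_n + h, y_n + h·k3); y_{n+1} = y_n + (h/6)·(k1 + 2k2 + 2k3 + k4).
x=0.000000, y=-1.960000:
  k1 = f(0.000000, -1.960000) = 3.281200
  k2 = f(0.215000, -1.254542) = 2.773270
  k3 = f(0.215000, -1.363747) = 2.851898
  k4 = f(0.430000, -0.733684) = 2.398252
  y ← -1.960000 + (0.43/6)·(k1 + 2k2 + 2k3 + k4) = -0.746698
x=0.430000, y=-0.746698:
  k1 = f(0.430000, -0.746698) = 2.407623
  k2 = f(0.645000, -0.229060) = 2.034923
  k3 = f(0.645000, -0.309190) = 2.092617
  k4 = f(0.860000, 0.153127) = 1.759749
  y ← -0.746698 + (0.43/6)·(k1 + 2k2 + 2k3 + k4) = 0.143577
y(0.86) ≈ 0.1436

0.1436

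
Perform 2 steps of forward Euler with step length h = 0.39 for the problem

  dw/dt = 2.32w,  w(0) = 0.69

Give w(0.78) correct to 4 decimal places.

Euler: w_{n+1} = w_n + h·f(t_n, w_n).
t=0.000000, w=0.690000: f=1.600800 → w ← 0.690000 + 0.39·1.600800 = 1.314312
t=0.390000, w=1.314312: f=3.049204 → w ← 1.314312 + 0.39·3.049204 = 2.503501
w(0.78) ≈ 2.5035

2.5035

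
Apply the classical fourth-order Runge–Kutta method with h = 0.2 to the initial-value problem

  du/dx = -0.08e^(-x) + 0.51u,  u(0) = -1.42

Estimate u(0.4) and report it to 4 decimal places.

RK4: k1 = f(x_n, u_n); k2 = f(x_n + h/2, u_n + (h/2)·k1); k3 = f(x_n + h/2, u_n + (h/2)·k2); k4 = f(x_n + h, u_n + h·k3); u_{n+1} = u_n + (h/6)·(k1 + 2k2 + 2k3 + k4).
x=0.000000, u=-1.420000:
  k1 = f(0.000000, -1.420000) = -0.804200
  k2 = f(0.100000, -1.500420) = -0.837601
  k3 = f(0.100000, -1.503760) = -0.839305
  k4 = f(0.200000, -1.587861) = -0.875308
  u ← -1.420000 + (0.2/6)·(k1 + 2k2 + 2k3 + k4) = -1.587777
x=0.200000, u=-1.587777:
  k1 = f(0.200000, -1.587777) = -0.875265
  k2 = f(0.300000, -1.675304) = -0.913670
  k3 = f(0.300000, -1.679144) = -0.915629
  k4 = f(0.400000, -1.770903) = -0.956786
  u ← -1.587777 + (0.2/6)·(k1 + 2k2 + 2k3 + k4) = -1.770799
u(0.4) ≈ -1.7708

-1.7708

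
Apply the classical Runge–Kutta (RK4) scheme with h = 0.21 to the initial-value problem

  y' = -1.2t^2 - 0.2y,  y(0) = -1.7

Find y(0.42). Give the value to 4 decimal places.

-1.5921

RK4: k1 = f(t_n, y_n); k2 = f(t_n + h/2, y_n + (h/2)·k1); k3 = f(t_n + h/2, y_n + (h/2)·k2); k4 = f(t_n + h, y_n + h·k3); y_{n+1} = y_n + (h/6)·(k1 + 2k2 + 2k3 + k4).
t=0.000000, y=-1.700000:
  k1 = f(0.000000, -1.700000) = 0.340000
  k2 = f(0.105000, -1.664300) = 0.319630
  k3 = f(0.105000, -1.666439) = 0.320058
  k4 = f(0.210000, -1.632788) = 0.273638
  y ← -1.700000 + (0.21/6)·(k1 + 2k2 + 2k3 + k4) = -1.633745
t=0.210000, y=-1.633745:
  k1 = f(0.210000, -1.633745) = 0.273829
  k2 = f(0.315000, -1.604993) = 0.201929
  k3 = f(0.315000, -1.612542) = 0.203438
  k4 = f(0.420000, -1.591022) = 0.106524
  y ← -1.633745 + (0.21/6)·(k1 + 2k2 + 2k3 + k4) = -1.592056
y(0.42) ≈ -1.5921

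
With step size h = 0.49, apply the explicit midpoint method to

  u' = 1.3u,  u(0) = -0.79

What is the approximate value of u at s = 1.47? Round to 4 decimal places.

Midpoint: k1 = f(s_n, u_n); k2 = f(s_n + h/2, u_n + (h/2)·k1); u_{n+1} = u_n + h·k2.
s=0.000000, u=-0.790000:
  k1 = f(0.000000, -0.790000) = -1.027000
  k2 = f(0.245000, -1.041615) = -1.354100
  u ← -0.790000 + 0.49·(-1.354100) = -1.453509
s=0.490000, u=-1.453509:
  k1 = f(0.490000, -1.453509) = -1.889561
  k2 = f(0.735000, -1.916451) = -2.491387
  u ← -1.453509 + 0.49·(-2.491387) = -2.674288
s=0.980000, u=-2.674288:
  k1 = f(0.980000, -2.674288) = -3.476575
  k2 = f(1.225000, -3.526049) = -4.583864
  u ← -2.674288 + 0.49·(-4.583864) = -4.920381
u(1.47) ≈ -4.9204

-4.9204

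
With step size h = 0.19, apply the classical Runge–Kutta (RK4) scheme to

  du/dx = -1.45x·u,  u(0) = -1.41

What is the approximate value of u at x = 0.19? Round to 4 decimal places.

-1.3736

RK4: k1 = f(x_n, u_n); k2 = f(x_n + h/2, u_n + (h/2)·k1); k3 = f(x_n + h/2, u_n + (h/2)·k2); k4 = f(x_n + h, u_n + h·k3); u_{n+1} = u_n + (h/6)·(k1 + 2k2 + 2k3 + k4).
x=0.000000, u=-1.410000:
  k1 = f(0.000000, -1.410000) = 0.000000
  k2 = f(0.095000, -1.410000) = 0.194227
  k3 = f(0.095000, -1.391548) = 0.191686
  k4 = f(0.190000, -1.373580) = 0.378421
  u ← -1.410000 + (0.19/6)·(k1 + 2k2 + 2k3 + k4) = -1.373575
u(0.19) ≈ -1.3736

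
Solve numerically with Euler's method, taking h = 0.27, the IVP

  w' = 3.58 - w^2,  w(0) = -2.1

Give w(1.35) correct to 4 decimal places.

-20.8325

Euler: w_{n+1} = w_n + h·f(t_n, w_n).
t=0.000000, w=-2.100000: f=-0.830000 → w ← -2.100000 + 0.27·(-0.830000) = -2.324100
t=0.270000, w=-2.324100: f=-1.821441 → w ← -2.324100 + 0.27·(-1.821441) = -2.815889
t=0.540000, w=-2.815889: f=-4.349231 → w ← -2.815889 + 0.27·(-4.349231) = -3.990181
t=0.810000, w=-3.990181: f=-12.341547 → w ← -3.990181 + 0.27·(-12.341547) = -7.322399
t=1.080000, w=-7.322399: f=-50.037530 → w ← -7.322399 + 0.27·(-50.037530) = -20.832532
w(1.35) ≈ -20.8325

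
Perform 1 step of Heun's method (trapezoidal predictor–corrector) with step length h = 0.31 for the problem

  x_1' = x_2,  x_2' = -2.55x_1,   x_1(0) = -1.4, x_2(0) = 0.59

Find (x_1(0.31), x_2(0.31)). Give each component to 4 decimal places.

-1.0456, 1.6244

Heun on (x_1,x_2): k1 = f(t_n, state_n); k2 = f(t_n + h, state_n + h·k1); state_{n+1} = state_n + (h/2)·(k1 + k2).
0.000000: (-1.400000, 0.590000)
  k1 = (0.590000, 3.570000)
  predictor → (-1.217100, 1.696700)
  k2 = (1.696700, 3.103605)
  → (-1.045562, 1.624409)
(x_1(0.31), x_2(0.31)) ≈ (-1.0456, 1.6244)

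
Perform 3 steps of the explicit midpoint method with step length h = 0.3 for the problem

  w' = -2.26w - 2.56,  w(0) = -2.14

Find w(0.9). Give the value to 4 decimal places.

Midpoint: k1 = f(s_n, w_n); k2 = f(s_n + h/2, w_n + (h/2)·k1); w_{n+1} = w_n + h·k2.
s=0.000000, w=-2.140000:
  k1 = f(0.000000, -2.140000) = 2.276400
  k2 = f(0.150000, -1.798540) = 1.504700
  w ← -2.140000 + 0.3·1.504700 = -1.688590
s=0.300000, w=-1.688590:
  k1 = f(0.300000, -1.688590) = 1.256213
  k2 = f(0.450000, -1.500158) = 0.830357
  w ← -1.688590 + 0.3·0.830357 = -1.439483
s=0.600000, w=-1.439483:
  k1 = f(0.600000, -1.439483) = 0.693231
  k2 = f(0.750000, -1.335498) = 0.458226
  w ← -1.439483 + 0.3·0.458226 = -1.302015
w(0.9) ≈ -1.3020

-1.3020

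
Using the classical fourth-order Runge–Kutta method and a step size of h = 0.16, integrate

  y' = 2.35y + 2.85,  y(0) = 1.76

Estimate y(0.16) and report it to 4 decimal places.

3.1167

RK4: k1 = f(t_n, y_n); k2 = f(t_n + h/2, y_n + (h/2)·k1); k3 = f(t_n + h/2, y_n + (h/2)·k2); k4 = f(t_n + h, y_n + h·k3); y_{n+1} = y_n + (h/6)·(k1 + 2k2 + 2k3 + k4).
t=0.000000, y=1.760000:
  k1 = f(0.000000, 1.760000) = 6.986000
  k2 = f(0.080000, 2.318880) = 8.299368
  k3 = f(0.080000, 2.423949) = 8.546281
  k4 = f(0.160000, 3.127405) = 10.199402
  y ← 1.760000 + (0.16/6)·(k1 + 2k2 + 2k3 + k4) = 3.116712
y(0.16) ≈ 3.1167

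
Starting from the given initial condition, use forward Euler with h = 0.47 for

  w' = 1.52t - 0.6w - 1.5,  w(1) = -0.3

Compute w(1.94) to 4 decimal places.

Euler: w_{n+1} = w_n + h·f(t_n, w_n).
t=1.000000, w=-0.300000: f=0.200000 → w ← -0.300000 + 0.47·0.200000 = -0.206000
t=1.470000, w=-0.206000: f=0.858000 → w ← -0.206000 + 0.47·0.858000 = 0.197260
w(1.94) ≈ 0.1973

0.1973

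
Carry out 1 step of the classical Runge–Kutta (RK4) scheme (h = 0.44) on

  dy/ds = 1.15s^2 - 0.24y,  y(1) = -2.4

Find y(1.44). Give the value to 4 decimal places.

-1.4325

RK4: k1 = f(s_n, y_n); k2 = f(s_n + h/2, y_n + (h/2)·k1); k3 = f(s_n + h/2, y_n + (h/2)·k2); k4 = f(s_n + h, y_n + h·k3); y_{n+1} = y_n + (h/6)·(k1 + 2k2 + 2k3 + k4).
s=1.000000, y=-2.400000:
  k1 = f(1.000000, -2.400000) = 1.726000
  k2 = f(1.220000, -2.020280) = 2.196527
  k3 = f(1.220000, -1.916764) = 2.171683
  k4 = f(1.440000, -1.444459) = 2.731310
  y ← -2.400000 + (0.44/6)·(k1 + 2k2 + 2k3 + k4) = -1.432460
y(1.44) ≈ -1.4325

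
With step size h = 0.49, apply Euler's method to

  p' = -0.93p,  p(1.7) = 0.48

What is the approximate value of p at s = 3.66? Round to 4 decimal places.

Euler: p_{n+1} = p_n + h·f(s_n, p_n).
s=1.700000, p=0.480000: f=-0.446400 → p ← 0.480000 + 0.49·(-0.446400) = 0.261264
s=2.190000, p=0.261264: f=-0.242976 → p ← 0.261264 + 0.49·(-0.242976) = 0.142206
s=2.680000, p=0.142206: f=-0.132252 → p ← 0.142206 + 0.49·(-0.132252) = 0.077403
s=3.170000, p=0.077403: f=-0.071985 → p ← 0.077403 + 0.49·(-0.071985) = 0.042130
p(3.66) ≈ 0.0421

0.0421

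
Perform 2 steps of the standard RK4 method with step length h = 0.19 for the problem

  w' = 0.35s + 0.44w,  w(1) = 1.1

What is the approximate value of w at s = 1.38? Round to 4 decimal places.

1.4717

RK4: k1 = f(s_n, w_n); k2 = f(s_n + h/2, w_n + (h/2)·k1); k3 = f(s_n + h/2, w_n + (h/2)·k2); k4 = f(s_n + h, w_n + h·k3); w_{n+1} = w_n + (h/6)·(k1 + 2k2 + 2k3 + k4).
s=1.000000, w=1.100000:
  k1 = f(1.000000, 1.100000) = 0.834000
  k2 = f(1.095000, 1.179230) = 0.902111
  k3 = f(1.095000, 1.185701) = 0.904958
  k4 = f(1.190000, 1.271942) = 0.976155
  w ← 1.100000 + (0.19/6)·(k1 + 2k2 + 2k3 + k4) = 1.271769
s=1.190000, w=1.271769:
  k1 = f(1.190000, 1.271769) = 0.976078
  k2 = f(1.285000, 1.364497) = 1.050129
  k3 = f(1.285000, 1.371532) = 1.053224
  k4 = f(1.380000, 1.471882) = 1.130628
  w ← 1.271769 + (0.19/6)·(k1 + 2k2 + 2k3 + k4) = 1.471694
w(1.38) ≈ 1.4717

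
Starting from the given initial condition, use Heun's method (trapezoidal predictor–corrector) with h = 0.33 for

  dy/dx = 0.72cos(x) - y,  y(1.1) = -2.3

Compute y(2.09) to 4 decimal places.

Heun: k1 = f(x_n, y_n); k2 = f(x_n + h, y_n + h·k1); y_{n+1} = y_n + (h/2)·(k1 + k2).
x=1.100000, y=-2.300000:
  k1 = f(1.100000, -2.300000) = 2.626589
  k2 = f(1.430000, -1.433226) = 1.534264
  y ← -2.300000 + (0.33/2)·(2.626589 + 1.534264) = -1.613459
x=1.430000, y=-1.613459:
  k1 = f(1.430000, -1.613459) = 1.714498
  k2 = f(1.760000, -1.047675) = 0.912260
  y ← -1.613459 + (0.33/2)·(1.714498 + 0.912260) = -1.180044
x=1.760000, y=-1.180044:
  k1 = f(1.760000, -1.180044) = 1.044629
  k2 = f(2.090000, -0.835317) = 0.478061
  y ← -1.180044 + (0.33/2)·(1.044629 + 0.478061) = -0.928800
y(2.09) ≈ -0.9288

-0.9288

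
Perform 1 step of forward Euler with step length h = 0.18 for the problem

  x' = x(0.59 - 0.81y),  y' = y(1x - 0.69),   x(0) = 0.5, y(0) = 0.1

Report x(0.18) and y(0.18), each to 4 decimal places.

0.5458, 0.0966

Euler on (x,y): x_{n+1} = x_n + h·x', y_{n+1} = y_n + h·y'.
0.000000: (0.500000, 0.100000); f=(0.254500, -0.019000) → (0.545810, 0.096580)
(x(0.18), y(0.18)) ≈ (0.5458, 0.0966)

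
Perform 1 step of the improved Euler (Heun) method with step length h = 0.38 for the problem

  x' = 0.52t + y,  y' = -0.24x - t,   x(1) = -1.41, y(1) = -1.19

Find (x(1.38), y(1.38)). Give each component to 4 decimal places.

Heun on (x,y): k1 = f(t_n, state_n); k2 = f(t_n + h, state_n + h·k1); state_{n+1} = state_n + (h/2)·(k1 + k2).
1.000000: (-1.410000, -1.190000)
  k1 = (-0.670000, -0.661600)
  predictor → (-1.664600, -1.441408)
  k2 = (-0.723808, -0.980496)
  → (-1.674824, -1.501998)
(x(1.38), y(1.38)) ≈ (-1.6748, -1.5020)

-1.6748, -1.5020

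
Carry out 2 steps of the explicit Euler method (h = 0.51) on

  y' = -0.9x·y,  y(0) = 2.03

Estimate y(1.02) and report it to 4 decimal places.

1.5548

Euler: y_{n+1} = y_n + h·f(x_n, y_n).
x=0.000000, y=2.030000: f=0.000000 → y ← 2.030000 + 0.51·0.000000 = 2.030000
x=0.510000, y=2.030000: f=-0.931770 → y ← 2.030000 + 0.51·(-0.931770) = 1.554797
y(1.02) ≈ 1.5548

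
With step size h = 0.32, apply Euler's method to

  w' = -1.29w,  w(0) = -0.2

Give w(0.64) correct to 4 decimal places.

Euler: w_{n+1} = w_n + h·f(x_n, w_n).
x=0.000000, w=-0.200000: f=0.258000 → w ← -0.200000 + 0.32·0.258000 = -0.117440
x=0.320000, w=-0.117440: f=0.151498 → w ← -0.117440 + 0.32·0.151498 = -0.068961
w(0.64) ≈ -0.0690

-0.0690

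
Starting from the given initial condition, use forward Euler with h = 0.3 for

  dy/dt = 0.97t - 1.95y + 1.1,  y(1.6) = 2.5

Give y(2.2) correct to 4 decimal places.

1.6436

Euler: y_{n+1} = y_n + h·f(t_n, y_n).
t=1.600000, y=2.500000: f=-2.223000 → y ← 2.500000 + 0.3·(-2.223000) = 1.833100
t=1.900000, y=1.833100: f=-0.631545 → y ← 1.833100 + 0.3·(-0.631545) = 1.643637
y(2.2) ≈ 1.6436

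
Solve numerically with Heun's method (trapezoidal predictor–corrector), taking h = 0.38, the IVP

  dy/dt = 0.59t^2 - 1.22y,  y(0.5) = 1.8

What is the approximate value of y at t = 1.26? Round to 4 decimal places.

Heun: k1 = f(t_n, y_n); k2 = f(t_n + h, y_n + h·k1); y_{n+1} = y_n + (h/2)·(k1 + k2).
t=0.500000, y=1.800000:
  k1 = f(0.500000, 1.800000) = -2.048500
  k2 = f(0.880000, 1.021570) = -0.789419
  y ← 1.800000 + (0.38/2)·(-2.048500 + (-0.789419)) = 1.260795
t=0.880000, y=1.260795:
  k1 = f(0.880000, 1.260795) = -1.081274
  k2 = f(1.260000, 0.849911) = -0.100208
  y ← 1.260795 + (0.38/2)·(-1.081274 + (-0.100208)) = 1.036314
y(1.26) ≈ 1.0363

1.0363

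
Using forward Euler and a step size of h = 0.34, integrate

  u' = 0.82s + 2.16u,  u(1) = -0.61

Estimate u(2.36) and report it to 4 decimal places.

-1.5659

Euler: u_{n+1} = u_n + h·f(s_n, u_n).
s=1.000000, u=-0.610000: f=-0.497600 → u ← -0.610000 + 0.34·(-0.497600) = -0.779184
s=1.340000, u=-0.779184: f=-0.584237 → u ← -0.779184 + 0.34·(-0.584237) = -0.977825
s=1.680000, u=-0.977825: f=-0.734501 → u ← -0.977825 + 0.34·(-0.734501) = -1.227555
s=2.020000, u=-1.227555: f=-0.995119 → u ← -1.227555 + 0.34·(-0.995119) = -1.565896
u(2.36) ≈ -1.5659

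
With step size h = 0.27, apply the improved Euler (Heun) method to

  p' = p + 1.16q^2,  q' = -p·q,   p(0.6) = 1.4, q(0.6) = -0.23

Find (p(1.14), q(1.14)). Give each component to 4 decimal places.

Heun on (p,q): k1 = f(t_n, state_n); k2 = f(t_n + h, state_n + h·k1); state_{n+1} = state_n + (h/2)·(k1 + k2).
0.600000: (1.400000, -0.230000)
  k1 = (1.461364, 0.322000)
  predictor → (1.794568, -0.143060)
  k2 = (1.818309, 0.256731)
  → (1.842756, -0.151871)
0.870000: (1.842756, -0.151871)
  k1 = (1.869511, 0.279862)
  predictor → (2.347524, -0.076309)
  k2 = (2.354279, 0.179136)
  → (2.412967, -0.089907)
(p(1.14), q(1.14)) ≈ (2.4130, -0.0899)

2.4130, -0.0899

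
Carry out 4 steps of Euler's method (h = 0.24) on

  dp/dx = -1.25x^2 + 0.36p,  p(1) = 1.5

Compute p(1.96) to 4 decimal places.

-0.4410

Euler: p_{n+1} = p_n + h·f(x_n, p_n).
x=1.000000, p=1.500000: f=-0.710000 → p ← 1.500000 + 0.24·(-0.710000) = 1.329600
x=1.240000, p=1.329600: f=-1.443344 → p ← 1.329600 + 0.24·(-1.443344) = 0.983197
x=1.480000, p=0.983197: f=-2.384049 → p ← 0.983197 + 0.24·(-2.384049) = 0.411026
x=1.720000, p=0.411026: f=-3.550031 → p ← 0.411026 + 0.24·(-3.550031) = -0.440982
p(1.96) ≈ -0.4410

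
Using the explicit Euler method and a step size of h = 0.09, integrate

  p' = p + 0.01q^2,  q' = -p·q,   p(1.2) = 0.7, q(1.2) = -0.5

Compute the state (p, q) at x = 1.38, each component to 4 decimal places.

Euler on (p,q): p_{n+1} = p_n + h·p', q_{n+1} = q_n + h·q'.
1.200000: (0.700000, -0.500000); f=(0.702500, 0.350000) → (0.763225, -0.468500)
1.290000: (0.763225, -0.468500); f=(0.765420, 0.357571) → (0.832113, -0.436319)
(p(1.38), q(1.38)) ≈ (0.8321, -0.4363)

0.8321, -0.4363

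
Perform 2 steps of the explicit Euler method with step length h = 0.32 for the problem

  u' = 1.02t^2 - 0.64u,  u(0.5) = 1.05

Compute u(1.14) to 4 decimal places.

Euler: u_{n+1} = u_n + h·f(t_n, u_n).
t=0.500000, u=1.050000: f=-0.417000 → u ← 1.050000 + 0.32·(-0.417000) = 0.916560
t=0.820000, u=0.916560: f=0.099250 → u ← 0.916560 + 0.32·0.099250 = 0.948320
u(1.14) ≈ 0.9483

0.9483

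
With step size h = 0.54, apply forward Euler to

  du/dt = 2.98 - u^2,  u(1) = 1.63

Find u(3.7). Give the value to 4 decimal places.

Euler: u_{n+1} = u_n + h·f(t_n, u_n).
t=1.000000, u=1.630000: f=0.323100 → u ← 1.630000 + 0.54·0.323100 = 1.804474
t=1.540000, u=1.804474: f=-0.276126 → u ← 1.804474 + 0.54·(-0.276126) = 1.655366
t=2.080000, u=1.655366: f=0.239764 → u ← 1.655366 + 0.54·0.239764 = 1.784838
t=2.620000, u=1.784838: f=-0.205648 → u ← 1.784838 + 0.54·(-0.205648) = 1.673788
t=3.160000, u=1.673788: f=0.178432 → u ← 1.673788 + 0.54·0.178432 = 1.770142
u(3.7) ≈ 1.7701

1.7701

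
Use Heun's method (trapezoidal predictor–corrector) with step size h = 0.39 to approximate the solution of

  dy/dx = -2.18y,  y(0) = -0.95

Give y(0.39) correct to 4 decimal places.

Heun: k1 = f(x_n, y_n); k2 = f(x_n + h, y_n + h·k1); y_{n+1} = y_n + (h/2)·(k1 + k2).
x=0.000000, y=-0.950000:
  k1 = f(0.000000, -0.950000) = 2.071000
  k2 = f(0.390000, -0.142310) = 0.310236
  y ← -0.950000 + (0.39/2)·(2.071000 + 0.310236) = -0.485659
y(0.39) ≈ -0.4857

-0.4857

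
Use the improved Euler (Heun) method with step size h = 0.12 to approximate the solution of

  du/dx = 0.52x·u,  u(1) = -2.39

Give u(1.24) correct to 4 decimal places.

Heun: k1 = f(x_n, u_n); k2 = f(x_n + h, u_n + h·k1); u_{n+1} = u_n + (h/2)·(k1 + k2).
x=1.000000, u=-2.390000:
  k1 = f(1.000000, -2.390000) = -1.242800
  k2 = f(1.120000, -2.539136) = -1.478793
  u ← -2.390000 + (0.12/2)·(-1.242800 + (-1.478793)) = -2.553296
x=1.120000, u=-2.553296:
  k1 = f(1.120000, -2.553296) = -1.487039
  k2 = f(1.240000, -2.731740) = -1.761426
  u ← -2.553296 + (0.12/2)·(-1.487039 + (-1.761426)) = -2.748203
u(1.24) ≈ -2.7482

-2.7482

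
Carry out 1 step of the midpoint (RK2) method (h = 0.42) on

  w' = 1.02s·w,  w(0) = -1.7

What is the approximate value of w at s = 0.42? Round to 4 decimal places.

Midpoint: k1 = f(s_n, w_n); k2 = f(s_n + h/2, w_n + (h/2)·k1); w_{n+1} = w_n + h·k2.
s=0.000000, w=-1.700000:
  k1 = f(0.000000, -1.700000) = 0.000000
  k2 = f(0.210000, -1.700000) = -0.364140
  w ← -1.700000 + 0.42·(-0.364140) = -1.852939
w(0.42) ≈ -1.8529

-1.8529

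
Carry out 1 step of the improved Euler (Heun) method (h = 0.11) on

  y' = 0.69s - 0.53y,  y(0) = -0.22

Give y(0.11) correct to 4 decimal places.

Heun: k1 = f(s_n, y_n); k2 = f(s_n + h, y_n + h·k1); y_{n+1} = y_n + (h/2)·(k1 + k2).
s=0.000000, y=-0.220000:
  k1 = f(0.000000, -0.220000) = 0.116600
  k2 = f(0.110000, -0.207174) = 0.185702
  y ← -0.220000 + (0.11/2)·(0.116600 + 0.185702) = -0.203373
y(0.11) ≈ -0.2034

-0.2034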